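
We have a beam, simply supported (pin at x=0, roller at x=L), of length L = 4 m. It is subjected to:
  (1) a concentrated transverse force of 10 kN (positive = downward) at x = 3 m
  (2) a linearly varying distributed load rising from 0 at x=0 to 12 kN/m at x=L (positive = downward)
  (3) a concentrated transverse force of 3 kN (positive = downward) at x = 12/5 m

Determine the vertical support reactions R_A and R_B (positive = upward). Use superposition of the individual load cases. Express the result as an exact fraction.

Load 1 — point force P=10 kN at a=3 m (b=L-a=1):
  R_A = Pb/L = 10·1/4 = 5/2 kN
  R_B = Pa/L = 10·3/4 = 15/2 kN
Load 2 — triangular load w₀=12 kN/m (0→w₀ over full span):
  R_A = w₀L/6 = 12·4/6 = 8 kN
  R_B = w₀L/3 = 12·4/3 = 16 kN
Load 3 — point force P=3 kN at a=12/5 m (b=L-a=8/5):
  R_A = Pb/L = 3·(8/5)/4 = 6/5 kN
  R_B = Pa/L = 3·(12/5)/4 = 9/5 kN
Superposition: R_A = 117/10 kN, R_B = 253/10 kN

R_A = 117/10 kN, R_B = 253/10 kN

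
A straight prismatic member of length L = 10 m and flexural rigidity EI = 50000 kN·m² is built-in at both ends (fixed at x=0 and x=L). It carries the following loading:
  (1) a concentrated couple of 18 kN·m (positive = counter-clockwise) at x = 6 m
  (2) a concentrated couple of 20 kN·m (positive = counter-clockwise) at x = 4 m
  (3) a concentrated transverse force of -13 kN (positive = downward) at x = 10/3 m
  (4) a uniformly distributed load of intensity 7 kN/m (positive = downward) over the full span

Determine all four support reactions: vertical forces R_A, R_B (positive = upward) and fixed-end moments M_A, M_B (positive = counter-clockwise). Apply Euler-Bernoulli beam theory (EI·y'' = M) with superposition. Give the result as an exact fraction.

Load 1 — applied couple M₀=18 kN·m at a=6 m (b=L-a=4):
  R_A = 6M₀ab/L³ = 6·18·6·4/10³ = 324/125 kN
  M_A = M₀b(2a-b)/L² = 18·4·(2·6-4)/10² = 144/25 kN·m
  R_B = -6M₀ab/L³ = -6·18·6·4/10³ = -324/125 kN
  M_B = M₀a(2b-a)/L² = 18·6·(2·4-6)/10² = 54/25 kN·m
Load 2 — applied couple M₀=20 kN·m at a=4 m (b=L-a=6):
  R_A = 6M₀ab/L³ = 6·20·4·6/10³ = 72/25 kN
  M_A = M₀b(2a-b)/L² = 20·6·(2·4-6)/10² = 12/5 kN·m
  R_B = -6M₀ab/L³ = -6·20·4·6/10³ = -72/25 kN
  M_B = M₀a(2b-a)/L² = 20·4·(2·6-4)/10² = 32/5 kN·m
Load 3 — point force P=-13 kN at a=10/3 m (b=L-a=20/3):
  R_A = Pb²(3a+b)/L³ = (-13)·(20/3)²·(3·(10/3)+(20/3))/10³ = -260/27 kN
  M_A = Pab²/L² = (-13)·(10/3)·(20/3)²/10² = -520/27 kN·m
  R_B = Pa²(a+3b)/L³ = (-13)·(10/3)²·((10/3)+3·(20/3))/10³ = -91/27 kN
  M_B = -Pa²b/L² = -(-13)·(10/3)²·(20/3)/10² = 260/27 kN·m
Load 4 — uniform load w=7 kN/m over full span:
  R_A = wL/2 = 7·10/2 = 35 kN
  M_A = wL²/12 = 7·10²/12 = 175/3 kN·m
  R_B = wL/2 = 7·10/2 = 35 kN
  M_B = -wL²/12 = -7·10²/12 = -175/3 kN·m
Superposition: R_A = 104093/3375 kN, M_A = 31883/675 kN·m, R_B = 88282/3375 kN, M_B = -27097/675 kN·m

R_A = 104093/3375 kN, M_A = 31883/675 kN·m, R_B = 88282/3375 kN, M_B = -27097/675 kN·m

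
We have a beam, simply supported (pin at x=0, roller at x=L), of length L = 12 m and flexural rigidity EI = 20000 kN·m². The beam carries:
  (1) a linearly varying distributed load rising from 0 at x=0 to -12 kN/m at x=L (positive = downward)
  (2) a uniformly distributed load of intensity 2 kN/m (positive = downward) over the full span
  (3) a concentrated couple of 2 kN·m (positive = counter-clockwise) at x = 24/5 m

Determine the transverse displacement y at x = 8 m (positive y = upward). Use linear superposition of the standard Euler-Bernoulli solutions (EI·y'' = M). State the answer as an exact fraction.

Load 1 — triangular load w₀=-12 kN/m (0→w₀ over full span):
  y_1 = -w₀x(7L⁴-10L²x²+3x⁴)/(360LEI) = -(-12)·8·(7·12⁴-10·12²·8²+3·8⁴)/(360·12·20000) = 136/1875 m
Load 2 — uniform load w=2 kN/m over full span:
  y_2 = -wx(L³-2Lx²+x³)/(24EI) = -2·8·(12³-2·12·8²+8³)/(24·20000) = -44/1875 m
Load 3 — applied couple M₀=2 kN·m at a=24/5 m (b=L-a=36/5):
  y_3 = (M₀x³/(6L)-M₀(x-a)²/2+C₁x)/EI  [x>a] with C₁=M₀(3b²-L²)/(6L)=8/25 = (2·8³/(6·12)-2·(8-(24/5))²/2+(8/25)·8)/20000 = 46/140625 m
Superposition: y = Σ y_i = 6946/140625 m ≈ 0.049394 m

y(8) = 6946/140625 m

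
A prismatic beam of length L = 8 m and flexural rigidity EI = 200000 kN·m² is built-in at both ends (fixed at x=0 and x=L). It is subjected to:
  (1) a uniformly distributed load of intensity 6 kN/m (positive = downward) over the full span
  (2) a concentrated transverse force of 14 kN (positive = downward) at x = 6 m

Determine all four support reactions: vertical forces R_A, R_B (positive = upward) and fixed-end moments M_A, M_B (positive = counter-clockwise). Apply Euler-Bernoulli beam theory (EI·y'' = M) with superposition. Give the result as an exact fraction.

Load 1 — uniform load w=6 kN/m over full span:
  R_A = wL/2 = 6·8/2 = 24 kN
  M_A = wL²/12 = 6·8²/12 = 32 kN·m
  R_B = wL/2 = 6·8/2 = 24 kN
  M_B = -wL²/12 = -6·8²/12 = -32 kN·m
Load 2 — point force P=14 kN at a=6 m (b=L-a=2):
  R_A = Pb²(3a+b)/L³ = 14·2²·(3·6+2)/8³ = 35/16 kN
  M_A = Pab²/L² = 14·6·2²/8² = 21/4 kN·m
  R_B = Pa²(a+3b)/L³ = 14·6²·(6+3·2)/8³ = 189/16 kN
  M_B = -Pa²b/L² = -14·6²·2/8² = -63/4 kN·m
Superposition: R_A = 419/16 kN, M_A = 149/4 kN·m, R_B = 573/16 kN, M_B = -191/4 kN·m

R_A = 419/16 kN, M_A = 149/4 kN·m, R_B = 573/16 kN, M_B = -191/4 kN·m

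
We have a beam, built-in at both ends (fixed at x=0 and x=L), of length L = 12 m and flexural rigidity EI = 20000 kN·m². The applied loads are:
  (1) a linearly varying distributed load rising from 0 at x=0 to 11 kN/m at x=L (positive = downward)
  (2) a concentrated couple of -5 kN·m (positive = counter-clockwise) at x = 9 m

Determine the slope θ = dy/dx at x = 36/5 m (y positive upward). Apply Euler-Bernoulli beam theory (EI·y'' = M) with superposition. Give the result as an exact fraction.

Load 1 — triangular load w₀=11 kN/m (0→w₀ over full span):
  θ_1 = -w₀(2x(L-x)(L-2x)(x+2L)+x²(L-x)²)/(120LEI) = -11·(2·(36/5)·(12-(36/5))·(12-2·(36/5))·((36/5)+2·12)+(36/5)²·(12-(36/5))²)/(120·12·20000) = 594/390625 rad
Load 2 — applied couple M₀=-5 kN·m at a=9 m (b=L-a=3):
  θ_2 = (R_Ax²/2 - M_Ax)/EI  [x≤a] with R_A=-15/32, M_A=-25/16 = ((-15/32)·(36/5)²/2 - (-25/16)·(36/5))/20000 = -9/200000 rad
Superposition: θ = Σ θ_i = 36891/25000000 rad ≈ 0.001476 rad

θ(36/5) = 36891/25000000 rad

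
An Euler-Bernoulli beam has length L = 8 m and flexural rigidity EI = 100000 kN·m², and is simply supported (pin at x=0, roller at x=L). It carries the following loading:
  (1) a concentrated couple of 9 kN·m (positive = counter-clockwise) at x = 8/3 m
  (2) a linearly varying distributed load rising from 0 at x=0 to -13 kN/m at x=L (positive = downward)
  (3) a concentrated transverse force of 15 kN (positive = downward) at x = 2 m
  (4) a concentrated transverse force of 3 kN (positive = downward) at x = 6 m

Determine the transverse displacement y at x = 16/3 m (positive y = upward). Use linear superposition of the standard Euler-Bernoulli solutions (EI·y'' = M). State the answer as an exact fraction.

Load 1 — applied couple M₀=9 kN·m at a=8/3 m (b=L-a=16/3):
  y_1 = (M₀x³/(6L)-M₀(x-a)²/2+C₁x)/EI  [x>a] with C₁=M₀(3b²-L²)/(6L)=4 = (9·(16/3)³/(6·8)-9·((16/3)-(8/3))²/2+4·(16/3))/100000 = 1/5625 m
Load 2 — triangular load w₀=-13 kN/m (0→w₀ over full span):
  y_2 = -w₀x(7L⁴-10L²x²+3x⁴)/(360LEI) = -(-13)·(16/3)·(7·8⁴-10·8²·(16/3)²+3·(16/3)⁴)/(360·8·100000) = 7072/2278125 m
Load 3 — point force P=15 kN at a=2 m (b=L-a=6):
  y_3 = -Pa(L-x)(2Lx-a²-x²)/(6LEI)  [x>a] = -15·2·(8-(16/3))·(2·8·(16/3)-2²-(16/3)²)/(6·8·100000) = -119/135000 m
Load 4 — point force P=3 kN at a=6 m (b=L-a=2):
  y_4 = -Pbx(L²-b²-x²)/(6LEI)  [x≤a] = -3·2·(16/3)·(8²-2²-(16/3)²)/(6·8·100000) = -71/337500 m
Superposition: y = Σ y_i = 39917/18225000 m ≈ 0.002190 m

y(16/3) = 39917/18225000 m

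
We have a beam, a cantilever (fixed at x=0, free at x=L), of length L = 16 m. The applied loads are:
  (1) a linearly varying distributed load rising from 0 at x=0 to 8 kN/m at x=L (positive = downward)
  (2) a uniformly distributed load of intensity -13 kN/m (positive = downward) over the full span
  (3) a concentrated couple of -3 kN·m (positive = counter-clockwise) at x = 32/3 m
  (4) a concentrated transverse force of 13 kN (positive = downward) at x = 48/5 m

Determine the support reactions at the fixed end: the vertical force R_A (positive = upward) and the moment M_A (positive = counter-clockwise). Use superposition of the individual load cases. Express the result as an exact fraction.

Load 1 — triangular load w₀=8 kN/m (0→w₀ over full span):
  R_A = w₀L/2 = 8·16/2 = 64 kN
  M_A = w₀L²/3 = 8·16²/3 = 2048/3 kN·m
Load 2 — uniform load w=-13 kN/m over full span:
  R_A = wL = (-13)·16 = -208 kN
  M_A = wL²/2 = (-13)·16²/2 = -1664 kN·m
Load 3 — applied couple M₀=-3 kN·m at a=32/3 m (b=L-a=16/3):
  R_A = 0 kN
  M_A = -M₀ = -(-3) = 3 kN·m
Load 4 — point force P=13 kN at a=48/5 m (b=L-a=32/5):
  R_A = P = 13 kN
  M_A = Pa = 13·(48/5) = 624/5 kN·m
Superposition: R_A = -131 kN, M_A = -12803/15 kN·m

R_A = -131 kN, M_A = -12803/15 kN·m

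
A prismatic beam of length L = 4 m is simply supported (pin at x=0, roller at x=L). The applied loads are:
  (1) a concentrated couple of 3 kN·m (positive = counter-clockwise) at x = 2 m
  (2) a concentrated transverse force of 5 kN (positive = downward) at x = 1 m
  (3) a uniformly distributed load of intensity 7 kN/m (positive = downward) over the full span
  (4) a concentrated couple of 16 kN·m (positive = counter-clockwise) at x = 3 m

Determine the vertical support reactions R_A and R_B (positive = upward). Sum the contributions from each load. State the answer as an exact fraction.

Load 1 — applied couple M₀=3 kN·m at a=2 m (b=L-a=2):
  R_A = M₀/L = 3/4 kN
  R_B = -M₀/L = -3/4 kN
Load 2 — point force P=5 kN at a=1 m (b=L-a=3):
  R_A = Pb/L = 5·3/4 = 15/4 kN
  R_B = Pa/L = 5·1/4 = 5/4 kN
Load 3 — uniform load w=7 kN/m over full span:
  R_A = wL/2 = 7·4/2 = 14 kN
  R_B = wL/2 = 7·4/2 = 14 kN
Load 4 — applied couple M₀=16 kN·m at a=3 m (b=L-a=1):
  R_A = M₀/L = 16/4 = 4 kN
  R_B = -M₀/L = -16/4 = -4 kN
Superposition: R_A = 45/2 kN, R_B = 21/2 kN

R_A = 45/2 kN, R_B = 21/2 kN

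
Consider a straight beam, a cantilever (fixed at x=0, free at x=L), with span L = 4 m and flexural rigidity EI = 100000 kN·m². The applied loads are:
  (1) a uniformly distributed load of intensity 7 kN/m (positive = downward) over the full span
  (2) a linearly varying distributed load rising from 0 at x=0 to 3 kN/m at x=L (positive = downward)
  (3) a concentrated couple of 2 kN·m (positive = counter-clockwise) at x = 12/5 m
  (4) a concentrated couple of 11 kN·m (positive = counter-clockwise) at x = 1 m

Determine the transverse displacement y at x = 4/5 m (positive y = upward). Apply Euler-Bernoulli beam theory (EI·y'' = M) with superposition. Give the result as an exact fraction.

y(4/5) = -94337/585937500 m

Load 1 — uniform load w=7 kN/m over full span:
  y_1 = -wx²(x²-4Lx+6L²)/(24EI) = -7·(4/5)²·((4/5)²-4·4·(4/5)+6·4²)/(24·100000) = -917/5859375 m
Load 2 — triangular load w₀=3 kN/m (0→w₀ over full span):
  y_2 = (w₀Lx³/12-w₀L²x²/6-w₀x⁵/(120L))/EI = (3·4·(4/5)³/12-3·4²·(4/5)²/6-3·(4/5)⁵/(120·4))/100000 = -2251/48828125 m
Load 3 — applied couple M₀=2 kN·m at a=12/5 m (b=L-a=8/5):
  y_3 = M₀x²/(2EI)  [x≤a] = 2·(4/5)²/(2·100000) = 1/156250 m
Load 4 — applied couple M₀=11 kN·m at a=1 m (b=L-a=3):
  y_4 = M₀x²/(2EI)  [x≤a] = 11·(4/5)²/(2·100000) = 11/312500 m
Superposition: y = Σ y_i = -94337/585937500 m ≈ -0.000161 m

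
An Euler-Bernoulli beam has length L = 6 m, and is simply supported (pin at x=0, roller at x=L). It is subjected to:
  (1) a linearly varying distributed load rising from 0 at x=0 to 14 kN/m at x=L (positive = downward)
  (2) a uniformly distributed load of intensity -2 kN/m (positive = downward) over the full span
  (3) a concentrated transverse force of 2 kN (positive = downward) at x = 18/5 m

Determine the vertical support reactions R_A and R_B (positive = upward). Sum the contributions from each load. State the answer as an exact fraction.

Load 1 — triangular load w₀=14 kN/m (0→w₀ over full span):
  R_A = w₀L/6 = 14·6/6 = 14 kN
  R_B = w₀L/3 = 14·6/3 = 28 kN
Load 2 — uniform load w=-2 kN/m over full span:
  R_A = wL/2 = (-2)·6/2 = -6 kN
  R_B = wL/2 = (-2)·6/2 = -6 kN
Load 3 — point force P=2 kN at a=18/5 m (b=L-a=12/5):
  R_A = Pb/L = 2·(12/5)/6 = 4/5 kN
  R_B = Pa/L = 2·(18/5)/6 = 6/5 kN
Superposition: R_A = 44/5 kN, R_B = 116/5 kN

R_A = 44/5 kN, R_B = 116/5 kN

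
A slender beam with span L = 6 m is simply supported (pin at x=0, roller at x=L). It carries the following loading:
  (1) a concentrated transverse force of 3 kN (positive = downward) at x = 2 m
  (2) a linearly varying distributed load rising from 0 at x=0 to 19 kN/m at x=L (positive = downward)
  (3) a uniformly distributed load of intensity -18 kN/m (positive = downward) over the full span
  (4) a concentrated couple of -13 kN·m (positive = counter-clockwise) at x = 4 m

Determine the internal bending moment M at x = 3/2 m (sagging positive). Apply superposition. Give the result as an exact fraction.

M(3/2) = -1097/32 kN·m

Load 1 — point force P=3 kN at a=2 m (b=L-a=4):
  M_1 = Pbx/L  [x≤a] = 3·4·(3/2)/6 = 3 kN·m
Load 2 — triangular load w₀=19 kN/m (0→w₀ over full span):
  M_2 = w₀Lx/6 - w₀x³/(6L) = 19·6·(3/2)/6 - 19·(3/2)³/(6·6) = 855/32 kN·m
Load 3 — uniform load w=-18 kN/m over full span:
  M_3 = wx(L-x)/2 = (-18)·(3/2)·(6-(3/2))/2 = -243/4 kN·m
Load 4 — applied couple M₀=-13 kN·m at a=4 m (b=L-a=2):
  M_4 = M₀x/L  [x≤a] = (-13)·(3/2)/6 = -13/4 kN·m
Superposition: M = Σ M_i = -1097/32 kN·m ≈ -34.281250 kN·m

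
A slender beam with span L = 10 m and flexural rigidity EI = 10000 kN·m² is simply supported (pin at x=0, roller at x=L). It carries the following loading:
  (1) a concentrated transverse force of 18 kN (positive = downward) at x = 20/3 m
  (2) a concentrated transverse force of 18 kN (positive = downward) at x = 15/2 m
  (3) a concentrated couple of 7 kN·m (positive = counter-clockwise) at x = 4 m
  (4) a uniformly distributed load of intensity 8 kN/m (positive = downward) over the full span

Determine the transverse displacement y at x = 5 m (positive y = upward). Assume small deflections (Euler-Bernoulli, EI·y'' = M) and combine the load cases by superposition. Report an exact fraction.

y(5) = -230857/1440000 m

Load 1 — point force P=18 kN at a=20/3 m (b=L-a=10/3):
  y_1 = -Pbx(L²-b²-x²)/(6LEI)  [x≤a] = -18·(10/3)·5·(10²-(10/3)²-5²)/(6·10·10000) = -23/720 m
Load 2 — point force P=18 kN at a=15/2 m (b=L-a=5/2):
  y_2 = -Pbx(L²-b²-x²)/(6LEI)  [x≤a] = -18·(5/2)·5·(10²-(5/2)²-5²)/(6·10·10000) = -33/1280 m
Load 3 — applied couple M₀=7 kN·m at a=4 m (b=L-a=6):
  y_3 = (M₀x³/(6L)-M₀(x-a)²/2+C₁x)/EI  [x>a] with C₁=M₀(3b²-L²)/(6L)=14/15 = (7·5³/(6·10)-7·(5-4)²/2+(14/15)·5)/10000 = 63/40000 m
Load 4 — uniform load w=8 kN/m over full span:
  y_4 = -wx(L³-2Lx²+x³)/(24EI) = -8·5·(10³-2·10·5²+5³)/(24·10000) = -5/48 m
Superposition: y = Σ y_i = -230857/1440000 m ≈ -0.160317 m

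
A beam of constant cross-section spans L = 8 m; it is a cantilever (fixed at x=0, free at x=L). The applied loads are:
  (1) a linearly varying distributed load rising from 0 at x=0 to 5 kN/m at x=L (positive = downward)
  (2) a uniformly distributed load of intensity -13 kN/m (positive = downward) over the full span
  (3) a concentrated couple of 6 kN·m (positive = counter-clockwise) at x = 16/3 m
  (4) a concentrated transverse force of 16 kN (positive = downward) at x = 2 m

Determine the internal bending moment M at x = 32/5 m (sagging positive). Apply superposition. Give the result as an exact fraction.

M(32/5) = 32/3 kN·m

Load 1 — triangular load w₀=5 kN/m (0→w₀ over full span):
  M_1 = w₀Lx/2 - w₀L²/3 - w₀x³/(6L) = 5·8·(32/5)/2 - 5·8²/3 - 5·(32/5)³/(6·8) = -448/75 kN·m
Load 2 — uniform load w=-13 kN/m over full span:
  M_2 = -w(L-x)²/2 = -(-13)·(8-(32/5))²/2 = 416/25 kN·m
Load 3 — applied couple M₀=6 kN·m at a=16/3 m (b=L-a=8/3):
  M_3 = 0  [x>a] = 0 kN·m
Load 4 — point force P=16 kN at a=2 m (b=L-a=6):
  M_4 = 0  [x>a] = 0 kN·m
Superposition: M = Σ M_i = 32/3 kN·m ≈ 10.666667 kN·m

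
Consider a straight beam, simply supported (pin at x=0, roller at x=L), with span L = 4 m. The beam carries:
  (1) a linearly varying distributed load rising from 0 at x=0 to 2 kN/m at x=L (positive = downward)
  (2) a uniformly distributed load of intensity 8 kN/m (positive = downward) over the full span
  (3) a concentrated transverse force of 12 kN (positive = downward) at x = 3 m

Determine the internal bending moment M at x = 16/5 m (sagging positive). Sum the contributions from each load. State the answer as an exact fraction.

Load 1 — triangular load w₀=2 kN/m (0→w₀ over full span):
  M_1 = w₀Lx/6 - w₀x³/(6L) = 2·4·(16/5)/6 - 2·(16/5)³/(6·4) = 192/125 kN·m
Load 2 — uniform load w=8 kN/m over full span:
  M_2 = wx(L-x)/2 = 8·(16/5)·(4-(16/5))/2 = 256/25 kN·m
Load 3 — point force P=12 kN at a=3 m (b=L-a=1):
  M_3 = Pa(L-x)/L  [x>a] = 12·3·(4-(16/5))/4 = 36/5 kN·m
Superposition: M = Σ M_i = 2372/125 kN·m ≈ 18.976000 kN·m

M(16/5) = 2372/125 kN·m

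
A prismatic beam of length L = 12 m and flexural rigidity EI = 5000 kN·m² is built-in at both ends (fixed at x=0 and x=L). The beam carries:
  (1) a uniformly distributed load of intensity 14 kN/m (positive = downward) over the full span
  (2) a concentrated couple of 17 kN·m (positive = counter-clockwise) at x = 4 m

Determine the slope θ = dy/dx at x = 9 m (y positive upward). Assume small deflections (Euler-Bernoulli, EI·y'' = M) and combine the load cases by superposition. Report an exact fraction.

Load 1 — uniform load w=14 kN/m over full span:
  θ_1 = -wx(L-x)(L-2x)/(12EI) = -14·9·(12-9)·(12-2·9)/(12·5000) = 189/5000 rad
Load 2 — applied couple M₀=17 kN·m at a=4 m (b=L-a=8):
  θ_2 = (R_Ax²/2 - M_Ax - M₀(x-a))/EI  [x>a] with R_A=17/9, M_A=0 = ((17/9)·9²/2 - 0·9 - 17·(9-4))/5000 = -17/10000 rad
Superposition: θ = Σ θ_i = 361/10000 rad ≈ 0.036100 rad

θ(9) = 361/10000 rad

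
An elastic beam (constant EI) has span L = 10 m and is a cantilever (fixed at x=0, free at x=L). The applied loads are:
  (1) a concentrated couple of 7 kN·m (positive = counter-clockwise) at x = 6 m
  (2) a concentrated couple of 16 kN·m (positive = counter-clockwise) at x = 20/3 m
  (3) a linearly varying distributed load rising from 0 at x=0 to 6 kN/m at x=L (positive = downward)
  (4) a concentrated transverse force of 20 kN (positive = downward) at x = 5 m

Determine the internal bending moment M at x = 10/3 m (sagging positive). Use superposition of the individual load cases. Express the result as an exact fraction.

Load 1 — applied couple M₀=7 kN·m at a=6 m (b=L-a=4):
  M_1 = M₀  [x≤a] = 7 = 7 kN·m
Load 2 — applied couple M₀=16 kN·m at a=20/3 m (b=L-a=10/3):
  M_2 = M₀  [x≤a] = 16 = 16 kN·m
Load 3 — triangular load w₀=6 kN/m (0→w₀ over full span):
  M_3 = w₀Lx/2 - w₀L²/3 - w₀x³/(6L) = 6·10·(10/3)/2 - 6·10²/3 - 6·(10/3)³/(6·10) = -2800/27 kN·m
Load 4 — point force P=20 kN at a=5 m (b=L-a=5):
  M_4 = -P(a-x)  [x≤a] = -20·(5-(10/3)) = -100/3 kN·m
Superposition: M = Σ M_i = -3079/27 kN·m ≈ -114.037037 kN·m

M(10/3) = -3079/27 kN·m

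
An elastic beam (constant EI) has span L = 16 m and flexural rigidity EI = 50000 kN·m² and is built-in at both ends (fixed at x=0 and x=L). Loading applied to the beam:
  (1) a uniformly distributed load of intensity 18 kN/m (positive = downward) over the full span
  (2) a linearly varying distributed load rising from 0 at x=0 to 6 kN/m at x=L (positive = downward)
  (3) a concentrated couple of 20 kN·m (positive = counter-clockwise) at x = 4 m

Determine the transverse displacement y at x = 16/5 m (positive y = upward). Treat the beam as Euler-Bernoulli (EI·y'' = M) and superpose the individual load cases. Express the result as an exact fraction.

y(16/5) = -1382774/48828125 m

Load 1 — uniform load w=18 kN/m over full span:
  y_1 = -wx²(L-x)²/(24EI) = -18·(16/5)²·(16-(16/5))²/(24·50000) = -49152/1953125 m
Load 2 — triangular load w₀=6 kN/m (0→w₀ over full span):
  y_2 = -w₀x²(L-x)²(x+2L)/(120LEI) = -6·(16/5)²·(16-(16/5))²·((16/5)+2·16)/(120·16·50000) = -180224/48828125 m
Load 3 — applied couple M₀=20 kN·m at a=4 m (b=L-a=12):
  y_3 = (R_Ax³/6 - M_Ax²/2)/EI  [x≤a] with R_A=45/32, M_A=-15/4 = ((45/32)·(16/5)³/6 - (-15/4)·(16/5)²/2)/50000 = 42/78125 m
Superposition: y = Σ y_i = -1382774/48828125 m ≈ -0.028319 m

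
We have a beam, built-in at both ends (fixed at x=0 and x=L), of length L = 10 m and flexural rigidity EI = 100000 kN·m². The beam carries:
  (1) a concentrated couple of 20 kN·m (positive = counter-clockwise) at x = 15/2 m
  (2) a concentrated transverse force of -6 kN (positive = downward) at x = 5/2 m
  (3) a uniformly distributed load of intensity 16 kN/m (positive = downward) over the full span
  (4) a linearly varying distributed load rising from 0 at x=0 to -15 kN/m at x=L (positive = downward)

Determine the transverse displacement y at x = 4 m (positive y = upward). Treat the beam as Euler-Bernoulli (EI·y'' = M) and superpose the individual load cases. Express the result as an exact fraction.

y(4) = -8813/4000000 m

Load 1 — applied couple M₀=20 kN·m at a=15/2 m (b=L-a=5/2):
  y_1 = (R_Ax³/6 - M_Ax²/2)/EI  [x≤a] with R_A=9/4, M_A=25/4 = ((9/4)·4³/6 - (25/4)·4²/2)/100000 = -13/50000 m
Load 2 — point force P=-6 kN at a=5/2 m (b=L-a=15/2):
  y_2 = -Pa²(L-x)²(3bL-(3b+a)(L-x))/(6L³EI)  [x>a] = -(-6)·(5/2)²·(10-4)²·(3·(15/2)·10-(3·(15/2)+(5/2))·(10-4))/(6·10³·100000) = 27/160000 m
Load 3 — uniform load w=16 kN/m over full span:
  y_3 = -wx²(L-x)²/(24EI) = -16·4²·(10-4)²/(24·100000) = -12/3125 m
Load 4 — triangular load w₀=-15 kN/m (0→w₀ over full span):
  y_4 = -w₀x²(L-x)²(x+2L)/(120LEI) = -(-15)·4²·(10-4)²·(4+2·10)/(120·10·100000) = 27/15625 m
Superposition: y = Σ y_i = -8813/4000000 m ≈ -0.002203 m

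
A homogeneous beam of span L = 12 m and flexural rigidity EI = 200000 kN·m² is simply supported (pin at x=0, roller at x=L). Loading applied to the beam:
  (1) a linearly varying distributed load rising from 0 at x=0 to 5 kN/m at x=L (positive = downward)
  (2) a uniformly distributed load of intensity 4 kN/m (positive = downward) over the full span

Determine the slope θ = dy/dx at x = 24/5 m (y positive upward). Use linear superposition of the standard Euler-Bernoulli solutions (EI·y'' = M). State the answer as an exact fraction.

Load 1 — triangular load w₀=5 kN/m (0→w₀ over full span):
  θ_1 = -w₀(7L⁴-30L²x²+15x⁴)/(360LEI) = -5·(7·12⁴-30·12²·(24/5)²+15·(24/5)⁴)/(360·12·200000) = -969/3125000 rad
Load 2 — uniform load w=4 kN/m over full span:
  θ_2 = -w(L³-6Lx²+4x³)/(24EI) = -4·(12³-6·12·(24/5)²+4·(24/5)³)/(24·200000) = -333/781250 rad
Superposition: θ = Σ θ_i = -2301/3125000 rad ≈ -0.000736 rad

θ(24/5) = -2301/3125000 rad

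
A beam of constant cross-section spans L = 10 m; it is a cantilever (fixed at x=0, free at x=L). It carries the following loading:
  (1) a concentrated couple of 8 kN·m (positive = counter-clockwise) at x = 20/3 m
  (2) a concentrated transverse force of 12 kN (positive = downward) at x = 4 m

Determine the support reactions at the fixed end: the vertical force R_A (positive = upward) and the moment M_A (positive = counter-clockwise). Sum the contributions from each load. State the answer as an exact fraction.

R_A = 12 kN, M_A = 40 kN·m

Load 1 — applied couple M₀=8 kN·m at a=20/3 m (b=L-a=10/3):
  R_A = 0 kN
  M_A = -M₀ = -8 kN·m
Load 2 — point force P=12 kN at a=4 m (b=L-a=6):
  R_A = P = 12 kN
  M_A = Pa = 12·4 = 48 kN·m
Superposition: R_A = 12 kN, M_A = 40 kN·m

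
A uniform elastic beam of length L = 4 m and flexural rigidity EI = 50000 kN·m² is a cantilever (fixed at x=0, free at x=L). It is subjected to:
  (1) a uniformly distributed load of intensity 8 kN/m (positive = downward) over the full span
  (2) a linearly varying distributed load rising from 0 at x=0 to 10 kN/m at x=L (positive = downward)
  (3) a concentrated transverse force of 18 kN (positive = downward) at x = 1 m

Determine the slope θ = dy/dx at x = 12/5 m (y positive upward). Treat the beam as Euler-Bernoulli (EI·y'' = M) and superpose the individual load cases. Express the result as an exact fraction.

θ(12/5) = -20341/6250000 rad

Load 1 — uniform load w=8 kN/m over full span:
  θ_1 = -wx(x²-3Lx+3L²)/(6EI) = -8·(12/5)·((12/5)²-3·4·(12/5)+3·4²)/(6·50000) = -624/390625 rad
Load 2 — triangular load w₀=10 kN/m (0→w₀ over full span):
  θ_2 = (w₀Lx²/4-w₀L²x/3-w₀x⁴/(24L))/EI = (10·4·(12/5)²/4-10·4²·(12/5)/3-10·(12/5)⁴/(24·4))/50000 = -577/390625 rad
Load 3 — point force P=18 kN at a=1 m (b=L-a=3):
  θ_3 = -Pa²/(2EI)  [x>a] = -18·1²/(2·50000) = -9/50000 rad
Superposition: θ = Σ θ_i = -20341/6250000 rad ≈ -0.003255 rad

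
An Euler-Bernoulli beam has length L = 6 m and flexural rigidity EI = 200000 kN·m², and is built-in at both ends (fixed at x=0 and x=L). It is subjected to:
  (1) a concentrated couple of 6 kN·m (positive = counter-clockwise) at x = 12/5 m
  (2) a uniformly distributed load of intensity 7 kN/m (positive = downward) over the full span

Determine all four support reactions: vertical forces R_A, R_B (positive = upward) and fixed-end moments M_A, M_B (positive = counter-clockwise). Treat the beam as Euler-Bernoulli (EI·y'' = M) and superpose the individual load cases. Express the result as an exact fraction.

R_A = 561/25 kN, M_A = 543/25 kN·m, R_B = 489/25 kN, M_B = -477/25 kN·m

Load 1 — applied couple M₀=6 kN·m at a=12/5 m (b=L-a=18/5):
  R_A = 6M₀ab/L³ = 6·6·(12/5)·(18/5)/6³ = 36/25 kN
  M_A = M₀b(2a-b)/L² = 6·(18/5)·(2·(12/5)-(18/5))/6² = 18/25 kN·m
  R_B = -6M₀ab/L³ = -6·6·(12/5)·(18/5)/6³ = -36/25 kN
  M_B = M₀a(2b-a)/L² = 6·(12/5)·(2·(18/5)-(12/5))/6² = 48/25 kN·m
Load 2 — uniform load w=7 kN/m over full span:
  R_A = wL/2 = 7·6/2 = 21 kN
  M_A = wL²/12 = 7·6²/12 = 21 kN·m
  R_B = wL/2 = 7·6/2 = 21 kN
  M_B = -wL²/12 = -7·6²/12 = -21 kN·m
Superposition: R_A = 561/25 kN, M_A = 543/25 kN·m, R_B = 489/25 kN, M_B = -477/25 kN·m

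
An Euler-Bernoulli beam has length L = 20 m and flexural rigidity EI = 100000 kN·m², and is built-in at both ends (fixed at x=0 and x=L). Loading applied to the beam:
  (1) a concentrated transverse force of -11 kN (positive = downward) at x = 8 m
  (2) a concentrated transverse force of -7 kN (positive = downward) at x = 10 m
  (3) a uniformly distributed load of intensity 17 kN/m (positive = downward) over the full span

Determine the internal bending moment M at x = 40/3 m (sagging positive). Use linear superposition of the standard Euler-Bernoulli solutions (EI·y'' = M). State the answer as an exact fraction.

M(40/3) = 80263/450 kN·m

Load 1 — point force P=-11 kN at a=8 m (b=L-a=12):
  M_1 = Pa²(a+3b)(L-x)/L³ - Pa²b/L²  [x>a] = (-11)·8²·(8+3·12)·(20-(40/3))/20³ - (-11)·8²·12/20² = -352/75 kN·m
Load 2 — point force P=-7 kN at a=10 m (b=L-a=10):
  M_2 = Pa²(a+3b)(L-x)/L³ - Pa²b/L²  [x>a] = (-7)·10²·(10+3·10)·(20-(40/3))/20³ - (-7)·10²·10/20² = -35/6 kN·m
Load 3 — uniform load w=17 kN/m over full span:
  M_3 = wLx/2 - wL²/12 - wx²/2 = 17·20·(40/3)/2 - 17·20²/12 - 17·(40/3)²/2 = 1700/9 kN·m
Superposition: M = Σ M_i = 80263/450 kN·m ≈ 178.362222 kN·m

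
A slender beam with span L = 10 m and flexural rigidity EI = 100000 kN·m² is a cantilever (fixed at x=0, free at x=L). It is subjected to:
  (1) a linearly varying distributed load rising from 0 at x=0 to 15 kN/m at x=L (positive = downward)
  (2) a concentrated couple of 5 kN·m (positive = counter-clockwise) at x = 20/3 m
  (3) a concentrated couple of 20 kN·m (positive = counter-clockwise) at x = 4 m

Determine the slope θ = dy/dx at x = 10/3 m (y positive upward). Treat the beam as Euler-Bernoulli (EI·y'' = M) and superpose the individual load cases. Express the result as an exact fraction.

Load 1 — triangular load w₀=15 kN/m (0→w₀ over full span):
  θ_1 = (w₀Lx²/4-w₀L²x/3-w₀x⁴/(24L))/EI = (15·10·(10/3)²/4-15·10²·(10/3)/3-15·(10/3)⁴/(24·10))/100000 = -163/12960 rad
Load 2 — applied couple M₀=5 kN·m at a=20/3 m (b=L-a=10/3):
  θ_2 = M₀x/EI  [x≤a] = 5·(10/3)/100000 = 1/6000 rad
Load 3 — applied couple M₀=20 kN·m at a=4 m (b=L-a=6):
  θ_3 = M₀x/EI  [x≤a] = 20·(10/3)/100000 = 1/1500 rad
Superposition: θ = Σ θ_i = -761/64800 rad ≈ -0.011744 rad

θ(10/3) = -761/64800 rad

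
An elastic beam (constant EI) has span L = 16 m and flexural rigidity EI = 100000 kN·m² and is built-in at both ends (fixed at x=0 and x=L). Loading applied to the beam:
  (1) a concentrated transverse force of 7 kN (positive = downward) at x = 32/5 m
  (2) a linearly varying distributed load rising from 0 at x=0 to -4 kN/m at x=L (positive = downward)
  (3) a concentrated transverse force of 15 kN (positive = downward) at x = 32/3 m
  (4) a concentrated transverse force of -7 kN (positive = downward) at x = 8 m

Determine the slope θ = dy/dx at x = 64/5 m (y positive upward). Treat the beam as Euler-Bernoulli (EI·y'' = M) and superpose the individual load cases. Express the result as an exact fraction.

θ(64/5) = -15913/87890625 rad

Load 1 — point force P=7 kN at a=32/5 m (b=L-a=48/5):
  θ_1 = Pa²(L-x)(2bL-(3b+a)(L-x))/(2L³EI)  [x>a] = 7·(32/5)²·(16-(64/5))·(2·(48/5)·16-(3·(48/5)+(32/5))·(16-(64/5)))/(2·16³·100000) = 2128/9765625 rad
Load 2 — triangular load w₀=-4 kN/m (0→w₀ over full span):
  θ_2 = -w₀(2x(L-x)(L-2x)(x+2L)+x²(L-x)²)/(120LEI) = -(-4)·(2·(64/5)·(16-(64/5))·(16-2·(64/5))·((64/5)+2·16)+(64/5)²·(16-(64/5))²)/(120·16·100000) = -4096/5859375 rad
Load 3 — point force P=15 kN at a=32/3 m (b=L-a=16/3):
  θ_3 = Pa²(L-x)(2bL-(3b+a)(L-x))/(2L³EI)  [x>a] = 15·(32/3)²·(16-(64/5))·(2·(16/3)·16-(3·(16/3)+(32/3))·(16-(64/5)))/(2·16³·100000) = 16/28125 rad
Load 4 — point force P=-7 kN at a=8 m (b=L-a=8):
  θ_4 = Pa²(L-x)(2bL-(3b+a)(L-x))/(2L³EI)  [x>a] = (-7)·8²·(16-(64/5))·(2·8·16-(3·8+8)·(16-(64/5)))/(2·16³·100000) = -21/78125 rad
Superposition: θ = Σ θ_i = -15913/87890625 rad ≈ -0.000181 rad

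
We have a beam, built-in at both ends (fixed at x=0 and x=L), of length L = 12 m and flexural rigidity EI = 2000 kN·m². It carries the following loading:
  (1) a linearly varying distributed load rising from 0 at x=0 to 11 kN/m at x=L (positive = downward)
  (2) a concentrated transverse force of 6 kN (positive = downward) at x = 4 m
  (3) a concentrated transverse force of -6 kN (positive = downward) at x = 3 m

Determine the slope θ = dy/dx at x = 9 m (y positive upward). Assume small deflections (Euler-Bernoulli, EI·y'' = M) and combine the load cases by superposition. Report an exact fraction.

θ(9) = 99/2500 rad

Load 1 — triangular load w₀=11 kN/m (0→w₀ over full span):
  θ_1 = -w₀(2x(L-x)(L-2x)(x+2L)+x²(L-x)²)/(120LEI) = -11·(2·9·(12-9)·(12-2·9)·(9+2·12)+9²·(12-9)²)/(120·12·2000) = 12177/320000 rad
Load 2 — point force P=6 kN at a=4 m (b=L-a=8):
  θ_2 = Pa²(L-x)(2bL-(3b+a)(L-x))/(2L³EI)  [x>a] = 6·4²·(12-9)·(2·8·12-(3·8+4)·(12-9))/(2·12³·2000) = 9/2000 rad
Load 3 — point force P=-6 kN at a=3 m (b=L-a=9):
  θ_3 = Pa²(L-x)(2bL-(3b+a)(L-x))/(2L³EI)  [x>a] = (-6)·3²·(12-9)·(2·9·12-(3·9+3)·(12-9))/(2·12³·2000) = -189/64000 rad
Superposition: θ = Σ θ_i = 99/2500 rad ≈ 0.039600 rad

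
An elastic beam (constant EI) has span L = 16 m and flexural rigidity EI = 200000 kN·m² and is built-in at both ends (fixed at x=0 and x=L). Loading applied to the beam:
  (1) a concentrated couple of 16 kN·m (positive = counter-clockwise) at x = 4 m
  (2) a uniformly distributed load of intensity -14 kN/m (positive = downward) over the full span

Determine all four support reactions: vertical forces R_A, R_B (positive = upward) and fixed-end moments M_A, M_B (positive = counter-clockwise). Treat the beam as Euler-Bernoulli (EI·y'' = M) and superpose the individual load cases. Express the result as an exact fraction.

Load 1 — applied couple M₀=16 kN·m at a=4 m (b=L-a=12):
  R_A = 6M₀ab/L³ = 6·16·4·12/16³ = 9/8 kN
  M_A = M₀b(2a-b)/L² = 16·12·(2·4-12)/16² = -3 kN·m
  R_B = -6M₀ab/L³ = -6·16·4·12/16³ = -9/8 kN
  M_B = M₀a(2b-a)/L² = 16·4·(2·12-4)/16² = 5 kN·m
Load 2 — uniform load w=-14 kN/m over full span:
  R_A = wL/2 = (-14)·16/2 = -112 kN
  M_A = wL²/12 = (-14)·16²/12 = -896/3 kN·m
  R_B = wL/2 = (-14)·16/2 = -112 kN
  M_B = -wL²/12 = -(-14)·16²/12 = 896/3 kN·m
Superposition: R_A = -887/8 kN, M_A = -905/3 kN·m, R_B = -905/8 kN, M_B = 911/3 kN·m

R_A = -887/8 kN, M_A = -905/3 kN·m, R_B = -905/8 kN, M_B = 911/3 kN·m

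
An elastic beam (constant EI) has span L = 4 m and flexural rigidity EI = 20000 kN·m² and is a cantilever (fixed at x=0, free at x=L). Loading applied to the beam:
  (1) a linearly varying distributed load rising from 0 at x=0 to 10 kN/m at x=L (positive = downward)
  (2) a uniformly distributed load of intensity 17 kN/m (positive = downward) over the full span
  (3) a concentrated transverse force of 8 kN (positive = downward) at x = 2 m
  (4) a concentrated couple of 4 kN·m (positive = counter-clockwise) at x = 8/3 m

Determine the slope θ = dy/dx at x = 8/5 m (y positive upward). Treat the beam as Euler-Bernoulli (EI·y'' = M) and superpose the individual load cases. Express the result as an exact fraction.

Load 1 — triangular load w₀=10 kN/m (0→w₀ over full span):
  θ_1 = (w₀Lx²/4-w₀L²x/3-w₀x⁴/(24L))/EI = (10·4·(8/5)²/4-10·4²·(8/5)/3-10·(8/5)⁴/(24·4))/20000 = -236/78125 rad
Load 2 — uniform load w=17 kN/m over full span:
  θ_2 = -wx(x²-3Lx+3L²)/(6EI) = -17·(8/5)·((8/5)²-3·4·(8/5)+3·4²)/(6·20000) = -1666/234375 rad
Load 3 — point force P=8 kN at a=2 m (b=L-a=2):
  θ_3 = -Px(2a-x)/(2EI)  [x≤a] = -8·(8/5)·(2·2-(8/5))/(2·20000) = -12/15625 rad
Load 4 — applied couple M₀=4 kN·m at a=8/3 m (b=L-a=4/3):
  θ_4 = M₀x/EI  [x≤a] = 4·(8/5)/20000 = 1/3125 rad
Superposition: θ = Σ θ_i = -2479/234375 rad ≈ -0.010577 rad

θ(8/5) = -2479/234375 rad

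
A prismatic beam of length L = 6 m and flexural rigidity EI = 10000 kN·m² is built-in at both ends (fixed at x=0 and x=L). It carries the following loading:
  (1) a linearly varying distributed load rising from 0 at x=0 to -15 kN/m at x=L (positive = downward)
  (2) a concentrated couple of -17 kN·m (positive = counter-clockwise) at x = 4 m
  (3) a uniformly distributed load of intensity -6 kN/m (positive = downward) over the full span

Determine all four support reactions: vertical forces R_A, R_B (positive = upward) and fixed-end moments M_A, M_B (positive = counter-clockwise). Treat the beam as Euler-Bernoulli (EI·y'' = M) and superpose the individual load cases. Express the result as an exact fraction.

Load 1 — triangular load w₀=-15 kN/m (0→w₀ over full span):
  R_A = 3w₀L/20 = 3·(-15)·6/20 = -27/2 kN
  M_A = w₀L²/30 = (-15)·6²/30 = -18 kN·m
  R_B = 7w₀L/20 = 7·(-15)·6/20 = -63/2 kN
  M_B = -w₀L²/20 = -(-15)·6²/20 = 27 kN·m
Load 2 — applied couple M₀=-17 kN·m at a=4 m (b=L-a=2):
  R_A = 6M₀ab/L³ = 6·(-17)·4·2/6³ = -34/9 kN
  M_A = M₀b(2a-b)/L² = (-17)·2·(2·4-2)/6² = -17/3 kN·m
  R_B = -6M₀ab/L³ = -6·(-17)·4·2/6³ = 34/9 kN
  M_B = M₀a(2b-a)/L² = (-17)·4·(2·2-4)/6² = 0 kN·m
Load 3 — uniform load w=-6 kN/m over full span:
  R_A = wL/2 = (-6)·6/2 = -18 kN
  M_A = wL²/12 = (-6)·6²/12 = -18 kN·m
  R_B = wL/2 = (-6)·6/2 = -18 kN
  M_B = -wL²/12 = -(-6)·6²/12 = 18 kN·m
Superposition: R_A = -635/18 kN, M_A = -125/3 kN·m, R_B = -823/18 kN, M_B = 45 kN·m

R_A = -635/18 kN, M_A = -125/3 kN·m, R_B = -823/18 kN, M_B = 45 kN·m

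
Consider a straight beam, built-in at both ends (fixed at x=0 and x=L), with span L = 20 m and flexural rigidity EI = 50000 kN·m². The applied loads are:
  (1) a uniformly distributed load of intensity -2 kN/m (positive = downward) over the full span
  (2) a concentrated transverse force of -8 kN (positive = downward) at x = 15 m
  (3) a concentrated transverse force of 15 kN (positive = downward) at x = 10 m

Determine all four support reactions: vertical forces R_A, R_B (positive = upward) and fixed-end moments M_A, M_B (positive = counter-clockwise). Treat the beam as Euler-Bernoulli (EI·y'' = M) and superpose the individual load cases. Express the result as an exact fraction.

R_A = -55/4 kN, M_A = -110/3 kN·m, R_B = -77/4 kN, M_B = 155/3 kN·m

Load 1 — uniform load w=-2 kN/m over full span:
  R_A = wL/2 = (-2)·20/2 = -20 kN
  M_A = wL²/12 = (-2)·20²/12 = -200/3 kN·m
  R_B = wL/2 = (-2)·20/2 = -20 kN
  M_B = -wL²/12 = -(-2)·20²/12 = 200/3 kN·m
Load 2 — point force P=-8 kN at a=15 m (b=L-a=5):
  R_A = Pb²(3a+b)/L³ = (-8)·5²·(3·15+5)/20³ = -5/4 kN
  M_A = Pab²/L² = (-8)·15·5²/20² = -15/2 kN·m
  R_B = Pa²(a+3b)/L³ = (-8)·15²·(15+3·5)/20³ = -27/4 kN
  M_B = -Pa²b/L² = -(-8)·15²·5/20² = 45/2 kN·m
Load 3 — point force P=15 kN at a=10 m (b=L-a=10):
  R_A = Pb²(3a+b)/L³ = 15·10²·(3·10+10)/20³ = 15/2 kN
  M_A = Pab²/L² = 15·10·10²/20² = 75/2 kN·m
  R_B = Pa²(a+3b)/L³ = 15·10²·(10+3·10)/20³ = 15/2 kN
  M_B = -Pa²b/L² = -15·10²·10/20² = -75/2 kN·m
Superposition: R_A = -55/4 kN, M_A = -110/3 kN·m, R_B = -77/4 kN, M_B = 155/3 kN·m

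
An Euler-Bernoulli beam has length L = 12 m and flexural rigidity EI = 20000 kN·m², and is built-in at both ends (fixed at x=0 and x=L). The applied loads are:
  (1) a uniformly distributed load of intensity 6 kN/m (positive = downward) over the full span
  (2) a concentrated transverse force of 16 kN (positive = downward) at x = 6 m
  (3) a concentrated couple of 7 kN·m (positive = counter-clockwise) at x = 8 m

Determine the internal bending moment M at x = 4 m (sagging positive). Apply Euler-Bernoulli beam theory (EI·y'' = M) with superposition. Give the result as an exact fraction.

M(4) = 295/9 kN·m

Load 1 — uniform load w=6 kN/m over full span:
  M_1 = wLx/2 - wL²/12 - wx²/2 = 6·12·4/2 - 6·12²/12 - 6·4²/2 = 24 kN·m
Load 2 — point force P=16 kN at a=6 m (b=L-a=6):
  M_2 = Pb²(3a+b)x/L³ - Pab²/L²  [x≤a] = 16·6²·(3·6+6)·4/12³ - 16·6·6²/12² = 8 kN·m
Load 3 — applied couple M₀=7 kN·m at a=8 m (b=L-a=4):
  M_3 = R_Ax - M_A  [x≤a] with R_A=7/9, M_A=7/3 = (7/9)·4 - (7/3) = 7/9 kN·m
Superposition: M = Σ M_i = 295/9 kN·m ≈ 32.777778 kN·m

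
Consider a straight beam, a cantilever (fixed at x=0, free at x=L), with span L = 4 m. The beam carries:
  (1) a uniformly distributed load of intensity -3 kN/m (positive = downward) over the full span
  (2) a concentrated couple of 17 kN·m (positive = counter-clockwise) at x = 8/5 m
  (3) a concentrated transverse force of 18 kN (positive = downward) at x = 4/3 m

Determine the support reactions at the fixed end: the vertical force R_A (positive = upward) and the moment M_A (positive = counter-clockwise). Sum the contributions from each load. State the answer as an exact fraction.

Load 1 — uniform load w=-3 kN/m over full span:
  R_A = wL = (-3)·4 = -12 kN
  M_A = wL²/2 = (-3)·4²/2 = -24 kN·m
Load 2 — applied couple M₀=17 kN·m at a=8/5 m (b=L-a=12/5):
  R_A = 0 kN
  M_A = -M₀ = -17 kN·m
Load 3 — point force P=18 kN at a=4/3 m (b=L-a=8/3):
  R_A = P = 18 kN
  M_A = Pa = 18·(4/3) = 24 kN·m
Superposition: R_A = 6 kN, M_A = -17 kN·m

R_A = 6 kN, M_A = -17 kN·m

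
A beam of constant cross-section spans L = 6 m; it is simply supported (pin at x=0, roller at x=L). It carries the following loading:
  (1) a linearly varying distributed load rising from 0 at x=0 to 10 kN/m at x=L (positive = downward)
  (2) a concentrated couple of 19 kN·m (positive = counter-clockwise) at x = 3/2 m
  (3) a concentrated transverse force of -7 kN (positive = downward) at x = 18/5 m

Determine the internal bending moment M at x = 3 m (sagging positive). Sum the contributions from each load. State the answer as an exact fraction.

M(3) = 23/5 kN·m

Load 1 — triangular load w₀=10 kN/m (0→w₀ over full span):
  M_1 = w₀Lx/6 - w₀x³/(6L) = 10·6·3/6 - 10·3³/(6·6) = 45/2 kN·m
Load 2 — applied couple M₀=19 kN·m at a=3/2 m (b=L-a=9/2):
  M_2 = M₀x/L - M₀  [x>a] = 19·3/6 - 19 = -19/2 kN·m
Load 3 — point force P=-7 kN at a=18/5 m (b=L-a=12/5):
  M_3 = Pbx/L  [x≤a] = (-7)·(12/5)·3/6 = -42/5 kN·m
Superposition: M = Σ M_i = 23/5 kN·m ≈ 4.600000 kN·m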